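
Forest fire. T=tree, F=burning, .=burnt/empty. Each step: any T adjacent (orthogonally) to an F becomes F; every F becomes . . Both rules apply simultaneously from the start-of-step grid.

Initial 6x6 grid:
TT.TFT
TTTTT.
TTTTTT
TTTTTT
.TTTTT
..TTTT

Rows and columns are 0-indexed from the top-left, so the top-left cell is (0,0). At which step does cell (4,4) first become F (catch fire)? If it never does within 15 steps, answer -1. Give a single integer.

Step 1: cell (4,4)='T' (+3 fires, +1 burnt)
Step 2: cell (4,4)='T' (+2 fires, +3 burnt)
Step 3: cell (4,4)='T' (+4 fires, +2 burnt)
Step 4: cell (4,4)='F' (+5 fires, +4 burnt)
  -> target ignites at step 4
Step 5: cell (4,4)='.' (+7 fires, +5 burnt)
Step 6: cell (4,4)='.' (+6 fires, +7 burnt)
Step 7: cell (4,4)='.' (+3 fires, +6 burnt)
Step 8: cell (4,4)='.' (+0 fires, +3 burnt)
  fire out at step 8

4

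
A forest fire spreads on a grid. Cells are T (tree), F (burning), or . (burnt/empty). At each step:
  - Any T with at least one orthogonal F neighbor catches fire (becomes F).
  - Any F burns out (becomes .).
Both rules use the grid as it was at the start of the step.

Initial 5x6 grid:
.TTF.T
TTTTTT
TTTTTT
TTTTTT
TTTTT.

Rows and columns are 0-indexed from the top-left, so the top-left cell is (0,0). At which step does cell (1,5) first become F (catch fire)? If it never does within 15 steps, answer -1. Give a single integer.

Step 1: cell (1,5)='T' (+2 fires, +1 burnt)
Step 2: cell (1,5)='T' (+4 fires, +2 burnt)
Step 3: cell (1,5)='F' (+5 fires, +4 burnt)
  -> target ignites at step 3
Step 4: cell (1,5)='.' (+7 fires, +5 burnt)
Step 5: cell (1,5)='.' (+5 fires, +7 burnt)
Step 6: cell (1,5)='.' (+2 fires, +5 burnt)
Step 7: cell (1,5)='.' (+1 fires, +2 burnt)
Step 8: cell (1,5)='.' (+0 fires, +1 burnt)
  fire out at step 8

3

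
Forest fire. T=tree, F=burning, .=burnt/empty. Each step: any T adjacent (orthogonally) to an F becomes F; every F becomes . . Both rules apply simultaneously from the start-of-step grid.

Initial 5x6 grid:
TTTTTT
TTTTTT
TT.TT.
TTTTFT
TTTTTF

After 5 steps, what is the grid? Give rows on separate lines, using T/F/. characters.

Step 1: 4 trees catch fire, 2 burn out
  TTTTTT
  TTTTTT
  TT.TF.
  TTTF.F
  TTTTF.
Step 2: 4 trees catch fire, 4 burn out
  TTTTTT
  TTTTFT
  TT.F..
  TTF...
  TTTF..
Step 3: 5 trees catch fire, 4 burn out
  TTTTFT
  TTTF.F
  TT....
  TF....
  TTF...
Step 4: 6 trees catch fire, 5 burn out
  TTTF.F
  TTF...
  TF....
  F.....
  TF....
Step 5: 4 trees catch fire, 6 burn out
  TTF...
  TF....
  F.....
  ......
  F.....

TTF...
TF....
F.....
......
F.....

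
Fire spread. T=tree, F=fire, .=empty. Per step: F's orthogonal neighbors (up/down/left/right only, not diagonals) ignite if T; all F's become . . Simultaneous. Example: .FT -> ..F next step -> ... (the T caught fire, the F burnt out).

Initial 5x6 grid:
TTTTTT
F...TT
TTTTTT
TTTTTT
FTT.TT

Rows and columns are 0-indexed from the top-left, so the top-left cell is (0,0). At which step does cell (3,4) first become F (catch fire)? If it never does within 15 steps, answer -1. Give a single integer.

Step 1: cell (3,4)='T' (+4 fires, +2 burnt)
Step 2: cell (3,4)='T' (+4 fires, +4 burnt)
Step 3: cell (3,4)='T' (+3 fires, +4 burnt)
Step 4: cell (3,4)='T' (+3 fires, +3 burnt)
Step 5: cell (3,4)='F' (+3 fires, +3 burnt)
  -> target ignites at step 5
Step 6: cell (3,4)='.' (+5 fires, +3 burnt)
Step 7: cell (3,4)='.' (+2 fires, +5 burnt)
Step 8: cell (3,4)='.' (+0 fires, +2 burnt)
  fire out at step 8

5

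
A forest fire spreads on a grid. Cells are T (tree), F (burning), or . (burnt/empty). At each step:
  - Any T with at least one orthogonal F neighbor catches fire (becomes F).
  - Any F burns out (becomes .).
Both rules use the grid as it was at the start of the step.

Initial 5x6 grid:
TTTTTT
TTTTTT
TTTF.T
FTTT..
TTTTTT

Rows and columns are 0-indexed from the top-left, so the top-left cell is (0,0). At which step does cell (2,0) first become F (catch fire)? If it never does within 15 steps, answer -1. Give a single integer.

Step 1: cell (2,0)='F' (+6 fires, +2 burnt)
  -> target ignites at step 1
Step 2: cell (2,0)='.' (+8 fires, +6 burnt)
Step 3: cell (2,0)='.' (+7 fires, +8 burnt)
Step 4: cell (2,0)='.' (+4 fires, +7 burnt)
Step 5: cell (2,0)='.' (+0 fires, +4 burnt)
  fire out at step 5

1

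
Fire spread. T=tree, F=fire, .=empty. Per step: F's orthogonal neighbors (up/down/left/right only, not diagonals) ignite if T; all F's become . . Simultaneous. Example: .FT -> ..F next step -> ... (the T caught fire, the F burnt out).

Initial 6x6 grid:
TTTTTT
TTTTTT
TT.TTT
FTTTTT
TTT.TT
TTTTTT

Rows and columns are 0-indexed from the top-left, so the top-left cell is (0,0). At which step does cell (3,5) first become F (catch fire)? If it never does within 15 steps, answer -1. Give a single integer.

Step 1: cell (3,5)='T' (+3 fires, +1 burnt)
Step 2: cell (3,5)='T' (+5 fires, +3 burnt)
Step 3: cell (3,5)='T' (+5 fires, +5 burnt)
Step 4: cell (3,5)='T' (+5 fires, +5 burnt)
Step 5: cell (3,5)='F' (+6 fires, +5 burnt)
  -> target ignites at step 5
Step 6: cell (3,5)='.' (+5 fires, +6 burnt)
Step 7: cell (3,5)='.' (+3 fires, +5 burnt)
Step 8: cell (3,5)='.' (+1 fires, +3 burnt)
Step 9: cell (3,5)='.' (+0 fires, +1 burnt)
  fire out at step 9

5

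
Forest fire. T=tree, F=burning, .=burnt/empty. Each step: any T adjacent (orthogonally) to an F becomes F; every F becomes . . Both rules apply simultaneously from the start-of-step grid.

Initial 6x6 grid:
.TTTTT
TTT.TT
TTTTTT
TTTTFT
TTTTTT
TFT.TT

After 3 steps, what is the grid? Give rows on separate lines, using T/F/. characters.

Step 1: 7 trees catch fire, 2 burn out
  .TTTTT
  TTT.TT
  TTTTFT
  TTTF.F
  TFTTFT
  F.F.TT
Step 2: 10 trees catch fire, 7 burn out
  .TTTTT
  TTT.FT
  TTTF.F
  TFF...
  F.FF.F
  ....FT
Step 3: 6 trees catch fire, 10 burn out
  .TTTFT
  TTT..F
  TFF...
  F.....
  ......
  .....F

.TTTFT
TTT..F
TFF...
F.....
......
.....F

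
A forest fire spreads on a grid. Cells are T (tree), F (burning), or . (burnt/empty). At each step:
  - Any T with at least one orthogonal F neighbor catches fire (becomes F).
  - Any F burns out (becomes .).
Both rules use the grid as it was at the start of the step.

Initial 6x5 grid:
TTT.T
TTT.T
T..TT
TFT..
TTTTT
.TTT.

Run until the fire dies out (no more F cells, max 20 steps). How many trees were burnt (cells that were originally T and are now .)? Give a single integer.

Answer: 17

Derivation:
Step 1: +3 fires, +1 burnt (F count now 3)
Step 2: +4 fires, +3 burnt (F count now 4)
Step 3: +3 fires, +4 burnt (F count now 3)
Step 4: +4 fires, +3 burnt (F count now 4)
Step 5: +2 fires, +4 burnt (F count now 2)
Step 6: +1 fires, +2 burnt (F count now 1)
Step 7: +0 fires, +1 burnt (F count now 0)
Fire out after step 7
Initially T: 21, now '.': 26
Total burnt (originally-T cells now '.'): 17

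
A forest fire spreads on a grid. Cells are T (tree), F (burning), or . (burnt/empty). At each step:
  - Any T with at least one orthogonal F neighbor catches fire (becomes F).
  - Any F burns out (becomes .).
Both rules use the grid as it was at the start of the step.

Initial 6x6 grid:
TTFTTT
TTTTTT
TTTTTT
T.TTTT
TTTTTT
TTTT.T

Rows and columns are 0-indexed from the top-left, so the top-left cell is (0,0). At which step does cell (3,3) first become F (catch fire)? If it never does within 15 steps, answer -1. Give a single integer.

Step 1: cell (3,3)='T' (+3 fires, +1 burnt)
Step 2: cell (3,3)='T' (+5 fires, +3 burnt)
Step 3: cell (3,3)='T' (+6 fires, +5 burnt)
Step 4: cell (3,3)='F' (+5 fires, +6 burnt)
  -> target ignites at step 4
Step 5: cell (3,3)='.' (+6 fires, +5 burnt)
Step 6: cell (3,3)='.' (+5 fires, +6 burnt)
Step 7: cell (3,3)='.' (+2 fires, +5 burnt)
Step 8: cell (3,3)='.' (+1 fires, +2 burnt)
Step 9: cell (3,3)='.' (+0 fires, +1 burnt)
  fire out at step 9

4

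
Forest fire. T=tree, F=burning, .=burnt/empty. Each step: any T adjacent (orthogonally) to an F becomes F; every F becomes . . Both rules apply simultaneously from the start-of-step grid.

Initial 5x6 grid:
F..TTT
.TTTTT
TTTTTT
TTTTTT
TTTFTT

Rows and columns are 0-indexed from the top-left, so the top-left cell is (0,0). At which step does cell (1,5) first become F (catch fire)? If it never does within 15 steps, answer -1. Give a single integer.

Step 1: cell (1,5)='T' (+3 fires, +2 burnt)
Step 2: cell (1,5)='T' (+5 fires, +3 burnt)
Step 3: cell (1,5)='T' (+6 fires, +5 burnt)
Step 4: cell (1,5)='T' (+6 fires, +6 burnt)
Step 5: cell (1,5)='F' (+4 fires, +6 burnt)
  -> target ignites at step 5
Step 6: cell (1,5)='.' (+1 fires, +4 burnt)
Step 7: cell (1,5)='.' (+0 fires, +1 burnt)
  fire out at step 7

5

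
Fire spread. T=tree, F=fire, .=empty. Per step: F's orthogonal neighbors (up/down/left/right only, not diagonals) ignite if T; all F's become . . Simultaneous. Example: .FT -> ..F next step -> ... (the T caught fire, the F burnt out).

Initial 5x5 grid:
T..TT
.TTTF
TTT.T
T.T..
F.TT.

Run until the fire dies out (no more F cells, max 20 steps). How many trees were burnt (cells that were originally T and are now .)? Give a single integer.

Step 1: +4 fires, +2 burnt (F count now 4)
Step 2: +3 fires, +4 burnt (F count now 3)
Step 3: +3 fires, +3 burnt (F count now 3)
Step 4: +1 fires, +3 burnt (F count now 1)
Step 5: +1 fires, +1 burnt (F count now 1)
Step 6: +1 fires, +1 burnt (F count now 1)
Step 7: +0 fires, +1 burnt (F count now 0)
Fire out after step 7
Initially T: 14, now '.': 24
Total burnt (originally-T cells now '.'): 13

Answer: 13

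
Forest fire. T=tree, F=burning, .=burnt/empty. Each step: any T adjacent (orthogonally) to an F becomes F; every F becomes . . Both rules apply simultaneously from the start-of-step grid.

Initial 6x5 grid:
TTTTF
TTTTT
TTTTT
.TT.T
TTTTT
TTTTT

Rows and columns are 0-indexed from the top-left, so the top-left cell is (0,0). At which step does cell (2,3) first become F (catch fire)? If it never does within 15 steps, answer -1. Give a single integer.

Step 1: cell (2,3)='T' (+2 fires, +1 burnt)
Step 2: cell (2,3)='T' (+3 fires, +2 burnt)
Step 3: cell (2,3)='F' (+4 fires, +3 burnt)
  -> target ignites at step 3
Step 4: cell (2,3)='.' (+4 fires, +4 burnt)
Step 5: cell (2,3)='.' (+5 fires, +4 burnt)
Step 6: cell (2,3)='.' (+4 fires, +5 burnt)
Step 7: cell (2,3)='.' (+2 fires, +4 burnt)
Step 8: cell (2,3)='.' (+2 fires, +2 burnt)
Step 9: cell (2,3)='.' (+1 fires, +2 burnt)
Step 10: cell (2,3)='.' (+0 fires, +1 burnt)
  fire out at step 10

3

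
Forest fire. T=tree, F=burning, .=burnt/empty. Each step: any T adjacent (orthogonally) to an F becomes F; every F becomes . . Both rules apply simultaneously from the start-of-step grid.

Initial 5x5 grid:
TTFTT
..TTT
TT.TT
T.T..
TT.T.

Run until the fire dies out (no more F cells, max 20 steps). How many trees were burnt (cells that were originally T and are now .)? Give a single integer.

Answer: 9

Derivation:
Step 1: +3 fires, +1 burnt (F count now 3)
Step 2: +3 fires, +3 burnt (F count now 3)
Step 3: +2 fires, +3 burnt (F count now 2)
Step 4: +1 fires, +2 burnt (F count now 1)
Step 5: +0 fires, +1 burnt (F count now 0)
Fire out after step 5
Initially T: 16, now '.': 18
Total burnt (originally-T cells now '.'): 9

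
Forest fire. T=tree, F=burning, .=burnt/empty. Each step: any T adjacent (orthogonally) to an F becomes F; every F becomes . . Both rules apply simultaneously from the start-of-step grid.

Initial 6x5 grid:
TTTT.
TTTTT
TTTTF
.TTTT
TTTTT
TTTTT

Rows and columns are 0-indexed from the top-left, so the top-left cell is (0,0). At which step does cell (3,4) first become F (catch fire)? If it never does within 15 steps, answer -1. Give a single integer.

Step 1: cell (3,4)='F' (+3 fires, +1 burnt)
  -> target ignites at step 1
Step 2: cell (3,4)='.' (+4 fires, +3 burnt)
Step 3: cell (3,4)='.' (+6 fires, +4 burnt)
Step 4: cell (3,4)='.' (+6 fires, +6 burnt)
Step 5: cell (3,4)='.' (+4 fires, +6 burnt)
Step 6: cell (3,4)='.' (+3 fires, +4 burnt)
Step 7: cell (3,4)='.' (+1 fires, +3 burnt)
Step 8: cell (3,4)='.' (+0 fires, +1 burnt)
  fire out at step 8

1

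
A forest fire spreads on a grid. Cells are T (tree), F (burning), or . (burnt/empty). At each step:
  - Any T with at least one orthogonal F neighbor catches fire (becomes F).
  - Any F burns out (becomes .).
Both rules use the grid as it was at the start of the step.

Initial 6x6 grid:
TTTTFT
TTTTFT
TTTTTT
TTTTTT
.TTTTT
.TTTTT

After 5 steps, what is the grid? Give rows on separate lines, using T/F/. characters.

Step 1: 5 trees catch fire, 2 burn out
  TTTF.F
  TTTF.F
  TTTTFT
  TTTTTT
  .TTTTT
  .TTTTT
Step 2: 5 trees catch fire, 5 burn out
  TTF...
  TTF...
  TTTF.F
  TTTTFT
  .TTTTT
  .TTTTT
Step 3: 6 trees catch fire, 5 burn out
  TF....
  TF....
  TTF...
  TTTF.F
  .TTTFT
  .TTTTT
Step 4: 7 trees catch fire, 6 burn out
  F.....
  F.....
  TF....
  TTF...
  .TTF.F
  .TTTFT
Step 5: 5 trees catch fire, 7 burn out
  ......
  ......
  F.....
  TF....
  .TF...
  .TTF.F

......
......
F.....
TF....
.TF...
.TTF.F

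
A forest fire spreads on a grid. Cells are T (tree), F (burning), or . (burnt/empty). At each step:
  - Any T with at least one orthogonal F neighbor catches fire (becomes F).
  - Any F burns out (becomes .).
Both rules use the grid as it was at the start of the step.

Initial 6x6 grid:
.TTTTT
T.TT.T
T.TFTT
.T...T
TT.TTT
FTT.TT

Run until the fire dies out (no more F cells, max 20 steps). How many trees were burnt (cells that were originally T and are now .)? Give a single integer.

Step 1: +5 fires, +2 burnt (F count now 5)
Step 2: +5 fires, +5 burnt (F count now 5)
Step 3: +5 fires, +5 burnt (F count now 5)
Step 4: +3 fires, +5 burnt (F count now 3)
Step 5: +2 fires, +3 burnt (F count now 2)
Step 6: +2 fires, +2 burnt (F count now 2)
Step 7: +0 fires, +2 burnt (F count now 0)
Fire out after step 7
Initially T: 24, now '.': 34
Total burnt (originally-T cells now '.'): 22

Answer: 22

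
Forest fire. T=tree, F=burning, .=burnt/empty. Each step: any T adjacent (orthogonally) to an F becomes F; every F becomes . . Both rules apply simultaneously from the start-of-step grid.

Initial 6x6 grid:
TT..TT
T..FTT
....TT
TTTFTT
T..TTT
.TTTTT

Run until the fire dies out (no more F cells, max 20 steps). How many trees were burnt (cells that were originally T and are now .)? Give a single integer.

Step 1: +4 fires, +2 burnt (F count now 4)
Step 2: +7 fires, +4 burnt (F count now 7)
Step 3: +6 fires, +7 burnt (F count now 6)
Step 4: +3 fires, +6 burnt (F count now 3)
Step 5: +0 fires, +3 burnt (F count now 0)
Fire out after step 5
Initially T: 23, now '.': 33
Total burnt (originally-T cells now '.'): 20

Answer: 20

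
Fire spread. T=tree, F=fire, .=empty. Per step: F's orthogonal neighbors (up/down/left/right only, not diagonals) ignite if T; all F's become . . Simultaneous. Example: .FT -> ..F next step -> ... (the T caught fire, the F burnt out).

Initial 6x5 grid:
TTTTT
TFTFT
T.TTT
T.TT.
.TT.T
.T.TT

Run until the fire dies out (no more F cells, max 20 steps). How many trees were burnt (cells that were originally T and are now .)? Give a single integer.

Answer: 18

Derivation:
Step 1: +6 fires, +2 burnt (F count now 6)
Step 2: +7 fires, +6 burnt (F count now 7)
Step 3: +2 fires, +7 burnt (F count now 2)
Step 4: +1 fires, +2 burnt (F count now 1)
Step 5: +1 fires, +1 burnt (F count now 1)
Step 6: +1 fires, +1 burnt (F count now 1)
Step 7: +0 fires, +1 burnt (F count now 0)
Fire out after step 7
Initially T: 21, now '.': 27
Total burnt (originally-T cells now '.'): 18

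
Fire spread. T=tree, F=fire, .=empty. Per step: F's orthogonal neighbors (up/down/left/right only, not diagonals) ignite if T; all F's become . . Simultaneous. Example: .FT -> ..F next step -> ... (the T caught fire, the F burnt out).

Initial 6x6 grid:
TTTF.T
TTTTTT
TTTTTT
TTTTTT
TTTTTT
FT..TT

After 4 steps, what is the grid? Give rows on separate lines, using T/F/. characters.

Step 1: 4 trees catch fire, 2 burn out
  TTF..T
  TTTFTT
  TTTTTT
  TTTTTT
  FTTTTT
  .F..TT
Step 2: 6 trees catch fire, 4 burn out
  TF...T
  TTF.FT
  TTTFTT
  FTTTTT
  .FTTTT
  ....TT
Step 3: 9 trees catch fire, 6 burn out
  F....T
  TF...F
  FTF.FT
  .FTFTT
  ..FTTT
  ....TT
Step 4: 7 trees catch fire, 9 burn out
  .....F
  F.....
  .F...F
  ..F.FT
  ...FTT
  ....TT

.....F
F.....
.F...F
..F.FT
...FTT
....TT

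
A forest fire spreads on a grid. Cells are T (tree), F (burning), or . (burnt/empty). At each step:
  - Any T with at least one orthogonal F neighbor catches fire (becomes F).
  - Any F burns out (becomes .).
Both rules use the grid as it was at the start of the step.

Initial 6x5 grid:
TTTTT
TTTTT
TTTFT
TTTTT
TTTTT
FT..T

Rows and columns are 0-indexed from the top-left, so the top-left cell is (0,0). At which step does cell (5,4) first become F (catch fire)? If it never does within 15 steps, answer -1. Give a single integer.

Step 1: cell (5,4)='T' (+6 fires, +2 burnt)
Step 2: cell (5,4)='T' (+9 fires, +6 burnt)
Step 3: cell (5,4)='T' (+7 fires, +9 burnt)
Step 4: cell (5,4)='F' (+3 fires, +7 burnt)
  -> target ignites at step 4
Step 5: cell (5,4)='.' (+1 fires, +3 burnt)
Step 6: cell (5,4)='.' (+0 fires, +1 burnt)
  fire out at step 6

4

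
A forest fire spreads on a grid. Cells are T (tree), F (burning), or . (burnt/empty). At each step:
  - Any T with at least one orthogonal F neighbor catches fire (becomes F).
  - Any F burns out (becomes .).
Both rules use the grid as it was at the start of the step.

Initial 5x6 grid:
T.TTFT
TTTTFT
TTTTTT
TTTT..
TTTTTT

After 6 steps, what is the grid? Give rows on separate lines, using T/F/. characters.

Step 1: 5 trees catch fire, 2 burn out
  T.TF.F
  TTTF.F
  TTTTFT
  TTTT..
  TTTTTT
Step 2: 4 trees catch fire, 5 burn out
  T.F...
  TTF...
  TTTF.F
  TTTT..
  TTTTTT
Step 3: 3 trees catch fire, 4 burn out
  T.....
  TF....
  TTF...
  TTTF..
  TTTTTT
Step 4: 4 trees catch fire, 3 burn out
  T.....
  F.....
  TF....
  TTF...
  TTTFTT
Step 5: 5 trees catch fire, 4 burn out
  F.....
  ......
  F.....
  TF....
  TTF.FT
Step 6: 3 trees catch fire, 5 burn out
  ......
  ......
  ......
  F.....
  TF...F

......
......
......
F.....
TF...F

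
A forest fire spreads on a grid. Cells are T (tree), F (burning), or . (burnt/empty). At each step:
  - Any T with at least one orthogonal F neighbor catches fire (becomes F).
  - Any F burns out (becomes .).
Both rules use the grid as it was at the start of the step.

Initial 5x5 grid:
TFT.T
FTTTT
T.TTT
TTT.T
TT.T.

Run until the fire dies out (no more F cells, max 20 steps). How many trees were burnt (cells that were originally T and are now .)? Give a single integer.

Answer: 17

Derivation:
Step 1: +4 fires, +2 burnt (F count now 4)
Step 2: +2 fires, +4 burnt (F count now 2)
Step 3: +4 fires, +2 burnt (F count now 4)
Step 4: +4 fires, +4 burnt (F count now 4)
Step 5: +2 fires, +4 burnt (F count now 2)
Step 6: +1 fires, +2 burnt (F count now 1)
Step 7: +0 fires, +1 burnt (F count now 0)
Fire out after step 7
Initially T: 18, now '.': 24
Total burnt (originally-T cells now '.'): 17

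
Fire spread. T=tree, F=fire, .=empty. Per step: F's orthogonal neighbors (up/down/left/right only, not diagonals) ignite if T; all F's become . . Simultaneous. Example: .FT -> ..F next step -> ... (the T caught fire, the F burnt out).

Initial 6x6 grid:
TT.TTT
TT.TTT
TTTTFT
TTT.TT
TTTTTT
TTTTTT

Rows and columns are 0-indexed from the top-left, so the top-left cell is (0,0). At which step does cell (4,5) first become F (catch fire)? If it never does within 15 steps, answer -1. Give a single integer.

Step 1: cell (4,5)='T' (+4 fires, +1 burnt)
Step 2: cell (4,5)='T' (+6 fires, +4 burnt)
Step 3: cell (4,5)='F' (+7 fires, +6 burnt)
  -> target ignites at step 3
Step 4: cell (4,5)='.' (+6 fires, +7 burnt)
Step 5: cell (4,5)='.' (+5 fires, +6 burnt)
Step 6: cell (4,5)='.' (+3 fires, +5 burnt)
Step 7: cell (4,5)='.' (+1 fires, +3 burnt)
Step 8: cell (4,5)='.' (+0 fires, +1 burnt)
  fire out at step 8

3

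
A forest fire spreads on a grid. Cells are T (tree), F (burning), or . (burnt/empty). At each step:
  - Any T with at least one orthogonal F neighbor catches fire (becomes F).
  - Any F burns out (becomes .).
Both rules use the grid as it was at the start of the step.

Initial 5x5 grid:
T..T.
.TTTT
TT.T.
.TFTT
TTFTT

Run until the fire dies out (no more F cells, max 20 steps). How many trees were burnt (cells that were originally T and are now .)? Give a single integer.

Answer: 15

Derivation:
Step 1: +4 fires, +2 burnt (F count now 4)
Step 2: +5 fires, +4 burnt (F count now 5)
Step 3: +3 fires, +5 burnt (F count now 3)
Step 4: +3 fires, +3 burnt (F count now 3)
Step 5: +0 fires, +3 burnt (F count now 0)
Fire out after step 5
Initially T: 16, now '.': 24
Total burnt (originally-T cells now '.'): 15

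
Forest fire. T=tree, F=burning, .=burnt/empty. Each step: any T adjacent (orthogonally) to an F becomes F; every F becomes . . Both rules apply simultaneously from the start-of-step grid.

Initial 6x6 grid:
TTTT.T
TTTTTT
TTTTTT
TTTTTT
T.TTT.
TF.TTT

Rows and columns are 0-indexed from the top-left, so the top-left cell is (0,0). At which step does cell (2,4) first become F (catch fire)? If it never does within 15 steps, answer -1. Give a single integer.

Step 1: cell (2,4)='T' (+1 fires, +1 burnt)
Step 2: cell (2,4)='T' (+1 fires, +1 burnt)
Step 3: cell (2,4)='T' (+1 fires, +1 burnt)
Step 4: cell (2,4)='T' (+2 fires, +1 burnt)
Step 5: cell (2,4)='T' (+3 fires, +2 burnt)
Step 6: cell (2,4)='T' (+5 fires, +3 burnt)
Step 7: cell (2,4)='T' (+5 fires, +5 burnt)
Step 8: cell (2,4)='F' (+6 fires, +5 burnt)
  -> target ignites at step 8
Step 9: cell (2,4)='.' (+4 fires, +6 burnt)
Step 10: cell (2,4)='.' (+2 fires, +4 burnt)
Step 11: cell (2,4)='.' (+1 fires, +2 burnt)
Step 12: cell (2,4)='.' (+0 fires, +1 burnt)
  fire out at step 12

8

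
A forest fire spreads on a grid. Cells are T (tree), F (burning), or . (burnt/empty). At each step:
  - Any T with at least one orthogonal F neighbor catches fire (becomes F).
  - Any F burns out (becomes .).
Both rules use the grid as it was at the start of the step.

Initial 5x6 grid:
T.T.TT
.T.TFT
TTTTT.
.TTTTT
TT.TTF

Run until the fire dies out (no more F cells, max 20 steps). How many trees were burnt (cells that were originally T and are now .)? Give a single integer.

Step 1: +6 fires, +2 burnt (F count now 6)
Step 2: +4 fires, +6 burnt (F count now 4)
Step 3: +2 fires, +4 burnt (F count now 2)
Step 4: +2 fires, +2 burnt (F count now 2)
Step 5: +3 fires, +2 burnt (F count now 3)
Step 6: +1 fires, +3 burnt (F count now 1)
Step 7: +1 fires, +1 burnt (F count now 1)
Step 8: +0 fires, +1 burnt (F count now 0)
Fire out after step 8
Initially T: 21, now '.': 28
Total burnt (originally-T cells now '.'): 19

Answer: 19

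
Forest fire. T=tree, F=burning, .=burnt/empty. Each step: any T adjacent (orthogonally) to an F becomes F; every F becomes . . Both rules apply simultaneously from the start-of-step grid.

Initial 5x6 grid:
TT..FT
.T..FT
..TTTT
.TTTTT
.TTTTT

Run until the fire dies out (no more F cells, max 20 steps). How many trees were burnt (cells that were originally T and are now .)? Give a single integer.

Answer: 16

Derivation:
Step 1: +3 fires, +2 burnt (F count now 3)
Step 2: +3 fires, +3 burnt (F count now 3)
Step 3: +4 fires, +3 burnt (F count now 4)
Step 4: +3 fires, +4 burnt (F count now 3)
Step 5: +2 fires, +3 burnt (F count now 2)
Step 6: +1 fires, +2 burnt (F count now 1)
Step 7: +0 fires, +1 burnt (F count now 0)
Fire out after step 7
Initially T: 19, now '.': 27
Total burnt (originally-T cells now '.'): 16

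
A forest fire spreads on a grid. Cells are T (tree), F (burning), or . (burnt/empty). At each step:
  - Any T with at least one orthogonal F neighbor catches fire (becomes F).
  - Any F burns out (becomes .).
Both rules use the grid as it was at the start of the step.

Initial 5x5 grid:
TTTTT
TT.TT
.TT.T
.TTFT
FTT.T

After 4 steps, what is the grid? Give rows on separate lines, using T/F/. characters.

Step 1: 3 trees catch fire, 2 burn out
  TTTTT
  TT.TT
  .TT.T
  .TF.F
  .FT.T
Step 2: 5 trees catch fire, 3 burn out
  TTTTT
  TT.TT
  .TF.F
  .F...
  ..F.F
Step 3: 2 trees catch fire, 5 burn out
  TTTTT
  TT.TF
  .F...
  .....
  .....
Step 4: 3 trees catch fire, 2 burn out
  TTTTF
  TF.F.
  .....
  .....
  .....

TTTTF
TF.F.
.....
.....
.....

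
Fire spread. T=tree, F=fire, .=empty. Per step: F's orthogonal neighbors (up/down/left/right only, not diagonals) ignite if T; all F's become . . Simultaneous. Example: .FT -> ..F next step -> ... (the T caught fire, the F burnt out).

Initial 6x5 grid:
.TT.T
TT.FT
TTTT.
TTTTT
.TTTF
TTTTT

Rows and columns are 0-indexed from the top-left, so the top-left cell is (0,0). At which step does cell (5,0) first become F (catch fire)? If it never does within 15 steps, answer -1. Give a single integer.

Step 1: cell (5,0)='T' (+5 fires, +2 burnt)
Step 2: cell (5,0)='T' (+5 fires, +5 burnt)
Step 3: cell (5,0)='T' (+4 fires, +5 burnt)
Step 4: cell (5,0)='T' (+4 fires, +4 burnt)
Step 5: cell (5,0)='F' (+4 fires, +4 burnt)
  -> target ignites at step 5
Step 6: cell (5,0)='.' (+1 fires, +4 burnt)
Step 7: cell (5,0)='.' (+0 fires, +1 burnt)
  fire out at step 7

5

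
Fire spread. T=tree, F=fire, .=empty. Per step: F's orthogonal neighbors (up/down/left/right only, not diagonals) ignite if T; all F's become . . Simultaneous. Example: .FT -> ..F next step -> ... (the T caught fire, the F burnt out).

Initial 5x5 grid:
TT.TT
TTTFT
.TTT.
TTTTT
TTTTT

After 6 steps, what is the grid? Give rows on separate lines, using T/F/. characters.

Step 1: 4 trees catch fire, 1 burn out
  TT.FT
  TTF.F
  .TTF.
  TTTTT
  TTTTT
Step 2: 4 trees catch fire, 4 burn out
  TT..F
  TF...
  .TF..
  TTTFT
  TTTTT
Step 3: 6 trees catch fire, 4 burn out
  TF...
  F....
  .F...
  TTF.F
  TTTFT
Step 4: 4 trees catch fire, 6 burn out
  F....
  .....
  .....
  TF...
  TTF.F
Step 5: 2 trees catch fire, 4 burn out
  .....
  .....
  .....
  F....
  TF...
Step 6: 1 trees catch fire, 2 burn out
  .....
  .....
  .....
  .....
  F....

.....
.....
.....
.....
F....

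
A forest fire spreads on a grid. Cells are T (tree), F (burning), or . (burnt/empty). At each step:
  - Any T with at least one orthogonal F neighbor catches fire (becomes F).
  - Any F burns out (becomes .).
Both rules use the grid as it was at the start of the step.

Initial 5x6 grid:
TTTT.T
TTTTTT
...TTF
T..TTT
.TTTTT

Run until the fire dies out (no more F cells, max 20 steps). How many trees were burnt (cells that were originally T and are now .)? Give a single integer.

Answer: 21

Derivation:
Step 1: +3 fires, +1 burnt (F count now 3)
Step 2: +5 fires, +3 burnt (F count now 5)
Step 3: +3 fires, +5 burnt (F count now 3)
Step 4: +3 fires, +3 burnt (F count now 3)
Step 5: +3 fires, +3 burnt (F count now 3)
Step 6: +3 fires, +3 burnt (F count now 3)
Step 7: +1 fires, +3 burnt (F count now 1)
Step 8: +0 fires, +1 burnt (F count now 0)
Fire out after step 8
Initially T: 22, now '.': 29
Total burnt (originally-T cells now '.'): 21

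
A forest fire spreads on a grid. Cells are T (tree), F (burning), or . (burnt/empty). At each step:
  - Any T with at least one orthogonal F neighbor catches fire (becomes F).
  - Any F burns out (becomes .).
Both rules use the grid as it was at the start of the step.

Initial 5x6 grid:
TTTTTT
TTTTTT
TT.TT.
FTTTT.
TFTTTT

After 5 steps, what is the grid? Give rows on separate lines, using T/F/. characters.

Step 1: 4 trees catch fire, 2 burn out
  TTTTTT
  TTTTTT
  FT.TT.
  .FTTT.
  F.FTTT
Step 2: 4 trees catch fire, 4 burn out
  TTTTTT
  FTTTTT
  .F.TT.
  ..FTT.
  ...FTT
Step 3: 4 trees catch fire, 4 burn out
  FTTTTT
  .FTTTT
  ...TT.
  ...FT.
  ....FT
Step 4: 5 trees catch fire, 4 burn out
  .FTTTT
  ..FTTT
  ...FT.
  ....F.
  .....F
Step 5: 3 trees catch fire, 5 burn out
  ..FTTT
  ...FTT
  ....F.
  ......
  ......

..FTTT
...FTT
....F.
......
......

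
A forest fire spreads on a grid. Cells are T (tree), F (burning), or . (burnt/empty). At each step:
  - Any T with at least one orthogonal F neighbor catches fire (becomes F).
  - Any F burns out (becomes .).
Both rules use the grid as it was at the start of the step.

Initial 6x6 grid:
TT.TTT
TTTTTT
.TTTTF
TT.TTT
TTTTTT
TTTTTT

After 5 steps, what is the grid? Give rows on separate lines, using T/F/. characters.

Step 1: 3 trees catch fire, 1 burn out
  TT.TTT
  TTTTTF
  .TTTF.
  TT.TTF
  TTTTTT
  TTTTTT
Step 2: 5 trees catch fire, 3 burn out
  TT.TTF
  TTTTF.
  .TTF..
  TT.TF.
  TTTTTF
  TTTTTT
Step 3: 6 trees catch fire, 5 burn out
  TT.TF.
  TTTF..
  .TF...
  TT.F..
  TTTTF.
  TTTTTF
Step 4: 5 trees catch fire, 6 burn out
  TT.F..
  TTF...
  .F....
  TT....
  TTTF..
  TTTTF.
Step 5: 4 trees catch fire, 5 burn out
  TT....
  TF....
  ......
  TF....
  TTF...
  TTTF..

TT....
TF....
......
TF....
TTF...
TTTF..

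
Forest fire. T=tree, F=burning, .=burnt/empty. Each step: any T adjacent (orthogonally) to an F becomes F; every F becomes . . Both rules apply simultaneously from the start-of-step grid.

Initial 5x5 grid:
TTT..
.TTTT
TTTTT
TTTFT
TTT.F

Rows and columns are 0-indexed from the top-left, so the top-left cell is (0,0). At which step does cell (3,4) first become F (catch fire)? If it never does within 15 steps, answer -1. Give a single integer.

Step 1: cell (3,4)='F' (+3 fires, +2 burnt)
  -> target ignites at step 1
Step 2: cell (3,4)='.' (+5 fires, +3 burnt)
Step 3: cell (3,4)='.' (+5 fires, +5 burnt)
Step 4: cell (3,4)='.' (+4 fires, +5 burnt)
Step 5: cell (3,4)='.' (+1 fires, +4 burnt)
Step 6: cell (3,4)='.' (+1 fires, +1 burnt)
Step 7: cell (3,4)='.' (+0 fires, +1 burnt)
  fire out at step 7

1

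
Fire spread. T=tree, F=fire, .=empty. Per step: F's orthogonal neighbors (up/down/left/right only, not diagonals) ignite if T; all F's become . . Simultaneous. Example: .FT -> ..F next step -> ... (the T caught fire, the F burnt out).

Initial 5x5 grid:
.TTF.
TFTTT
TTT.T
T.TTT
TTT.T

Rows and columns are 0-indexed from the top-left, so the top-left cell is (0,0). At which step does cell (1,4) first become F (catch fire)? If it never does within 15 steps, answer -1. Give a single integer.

Step 1: cell (1,4)='T' (+6 fires, +2 burnt)
Step 2: cell (1,4)='F' (+3 fires, +6 burnt)
  -> target ignites at step 2
Step 3: cell (1,4)='.' (+3 fires, +3 burnt)
Step 4: cell (1,4)='.' (+4 fires, +3 burnt)
Step 5: cell (1,4)='.' (+2 fires, +4 burnt)
Step 6: cell (1,4)='.' (+0 fires, +2 burnt)
  fire out at step 6

2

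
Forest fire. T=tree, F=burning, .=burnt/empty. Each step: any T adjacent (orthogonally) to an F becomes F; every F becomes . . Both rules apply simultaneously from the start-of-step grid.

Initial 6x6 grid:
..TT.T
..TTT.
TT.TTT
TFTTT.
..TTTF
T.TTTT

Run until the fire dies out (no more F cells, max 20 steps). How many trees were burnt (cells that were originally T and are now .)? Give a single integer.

Step 1: +5 fires, +2 burnt (F count now 5)
Step 2: +6 fires, +5 burnt (F count now 6)
Step 3: +4 fires, +6 burnt (F count now 4)
Step 4: +3 fires, +4 burnt (F count now 3)
Step 5: +2 fires, +3 burnt (F count now 2)
Step 6: +1 fires, +2 burnt (F count now 1)
Step 7: +0 fires, +1 burnt (F count now 0)
Fire out after step 7
Initially T: 23, now '.': 34
Total burnt (originally-T cells now '.'): 21

Answer: 21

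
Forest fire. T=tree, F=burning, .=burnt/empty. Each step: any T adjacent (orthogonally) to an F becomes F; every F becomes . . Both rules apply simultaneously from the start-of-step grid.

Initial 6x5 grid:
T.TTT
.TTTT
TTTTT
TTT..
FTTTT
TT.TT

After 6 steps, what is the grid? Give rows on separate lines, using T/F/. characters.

Step 1: 3 trees catch fire, 1 burn out
  T.TTT
  .TTTT
  TTTTT
  FTT..
  .FTTT
  FT.TT
Step 2: 4 trees catch fire, 3 burn out
  T.TTT
  .TTTT
  FTTTT
  .FT..
  ..FTT
  .F.TT
Step 3: 3 trees catch fire, 4 burn out
  T.TTT
  .TTTT
  .FTTT
  ..F..
  ...FT
  ...TT
Step 4: 4 trees catch fire, 3 burn out
  T.TTT
  .FTTT
  ..FTT
  .....
  ....F
  ...FT
Step 5: 3 trees catch fire, 4 burn out
  T.TTT
  ..FTT
  ...FT
  .....
  .....
  ....F
Step 6: 3 trees catch fire, 3 burn out
  T.FTT
  ...FT
  ....F
  .....
  .....
  .....

T.FTT
...FT
....F
.....
.....
.....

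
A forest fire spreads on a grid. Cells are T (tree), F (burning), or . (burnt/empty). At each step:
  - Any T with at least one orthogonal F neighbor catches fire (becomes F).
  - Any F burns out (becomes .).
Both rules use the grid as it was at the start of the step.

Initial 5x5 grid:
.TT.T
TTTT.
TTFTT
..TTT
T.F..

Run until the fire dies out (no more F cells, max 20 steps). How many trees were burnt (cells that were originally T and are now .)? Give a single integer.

Answer: 13

Derivation:
Step 1: +4 fires, +2 burnt (F count now 4)
Step 2: +6 fires, +4 burnt (F count now 6)
Step 3: +3 fires, +6 burnt (F count now 3)
Step 4: +0 fires, +3 burnt (F count now 0)
Fire out after step 4
Initially T: 15, now '.': 23
Total burnt (originally-T cells now '.'): 13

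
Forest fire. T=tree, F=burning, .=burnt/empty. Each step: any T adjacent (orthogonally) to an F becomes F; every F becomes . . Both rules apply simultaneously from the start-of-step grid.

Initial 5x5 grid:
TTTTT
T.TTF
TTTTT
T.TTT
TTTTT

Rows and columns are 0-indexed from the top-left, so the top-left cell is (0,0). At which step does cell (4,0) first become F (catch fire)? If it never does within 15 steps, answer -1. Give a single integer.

Step 1: cell (4,0)='T' (+3 fires, +1 burnt)
Step 2: cell (4,0)='T' (+4 fires, +3 burnt)
Step 3: cell (4,0)='T' (+4 fires, +4 burnt)
Step 4: cell (4,0)='T' (+4 fires, +4 burnt)
Step 5: cell (4,0)='T' (+3 fires, +4 burnt)
Step 6: cell (4,0)='T' (+3 fires, +3 burnt)
Step 7: cell (4,0)='F' (+1 fires, +3 burnt)
  -> target ignites at step 7
Step 8: cell (4,0)='.' (+0 fires, +1 burnt)
  fire out at step 8

7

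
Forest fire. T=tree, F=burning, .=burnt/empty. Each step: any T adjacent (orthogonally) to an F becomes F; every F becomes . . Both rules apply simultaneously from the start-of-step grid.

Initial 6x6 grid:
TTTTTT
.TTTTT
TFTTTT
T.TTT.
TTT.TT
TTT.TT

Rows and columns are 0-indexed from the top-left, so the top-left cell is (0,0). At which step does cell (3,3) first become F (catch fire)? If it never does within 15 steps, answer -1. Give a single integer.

Step 1: cell (3,3)='T' (+3 fires, +1 burnt)
Step 2: cell (3,3)='T' (+5 fires, +3 burnt)
Step 3: cell (3,3)='F' (+7 fires, +5 burnt)
  -> target ignites at step 3
Step 4: cell (3,3)='.' (+7 fires, +7 burnt)
Step 5: cell (3,3)='.' (+4 fires, +7 burnt)
Step 6: cell (3,3)='.' (+3 fires, +4 burnt)
Step 7: cell (3,3)='.' (+1 fires, +3 burnt)
Step 8: cell (3,3)='.' (+0 fires, +1 burnt)
  fire out at step 8

3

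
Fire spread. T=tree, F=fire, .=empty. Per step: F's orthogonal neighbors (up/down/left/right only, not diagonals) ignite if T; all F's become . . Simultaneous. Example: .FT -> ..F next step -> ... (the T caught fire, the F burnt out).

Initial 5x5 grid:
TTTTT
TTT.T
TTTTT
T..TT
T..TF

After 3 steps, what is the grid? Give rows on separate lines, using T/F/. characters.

Step 1: 2 trees catch fire, 1 burn out
  TTTTT
  TTT.T
  TTTTT
  T..TF
  T..F.
Step 2: 2 trees catch fire, 2 burn out
  TTTTT
  TTT.T
  TTTTF
  T..F.
  T....
Step 3: 2 trees catch fire, 2 burn out
  TTTTT
  TTT.F
  TTTF.
  T....
  T....

TTTTT
TTT.F
TTTF.
T....
T....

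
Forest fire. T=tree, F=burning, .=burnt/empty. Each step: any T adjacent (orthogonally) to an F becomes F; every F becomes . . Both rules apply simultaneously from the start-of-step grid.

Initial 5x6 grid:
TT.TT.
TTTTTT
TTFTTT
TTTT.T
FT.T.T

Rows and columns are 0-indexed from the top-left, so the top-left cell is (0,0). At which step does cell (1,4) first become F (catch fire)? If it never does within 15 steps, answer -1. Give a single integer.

Step 1: cell (1,4)='T' (+6 fires, +2 burnt)
Step 2: cell (1,4)='T' (+6 fires, +6 burnt)
Step 3: cell (1,4)='F' (+6 fires, +6 burnt)
  -> target ignites at step 3
Step 4: cell (1,4)='.' (+4 fires, +6 burnt)
Step 5: cell (1,4)='.' (+1 fires, +4 burnt)
Step 6: cell (1,4)='.' (+0 fires, +1 burnt)
  fire out at step 6

3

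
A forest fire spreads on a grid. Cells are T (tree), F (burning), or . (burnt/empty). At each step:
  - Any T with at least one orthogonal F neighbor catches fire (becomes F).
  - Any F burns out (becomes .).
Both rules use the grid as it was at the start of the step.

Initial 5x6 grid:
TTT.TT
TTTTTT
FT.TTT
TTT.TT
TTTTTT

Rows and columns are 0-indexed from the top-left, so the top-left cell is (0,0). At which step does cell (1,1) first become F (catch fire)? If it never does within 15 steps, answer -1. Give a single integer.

Step 1: cell (1,1)='T' (+3 fires, +1 burnt)
Step 2: cell (1,1)='F' (+4 fires, +3 burnt)
  -> target ignites at step 2
Step 3: cell (1,1)='.' (+4 fires, +4 burnt)
Step 4: cell (1,1)='.' (+3 fires, +4 burnt)
Step 5: cell (1,1)='.' (+3 fires, +3 burnt)
Step 6: cell (1,1)='.' (+4 fires, +3 burnt)
Step 7: cell (1,1)='.' (+4 fires, +4 burnt)
Step 8: cell (1,1)='.' (+1 fires, +4 burnt)
Step 9: cell (1,1)='.' (+0 fires, +1 burnt)
  fire out at step 9

2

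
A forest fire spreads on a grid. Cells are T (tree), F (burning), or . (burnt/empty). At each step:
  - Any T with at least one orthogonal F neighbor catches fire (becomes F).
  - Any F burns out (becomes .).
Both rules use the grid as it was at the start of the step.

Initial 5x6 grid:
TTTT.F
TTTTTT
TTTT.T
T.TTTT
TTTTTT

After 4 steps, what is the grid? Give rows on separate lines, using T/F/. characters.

Step 1: 1 trees catch fire, 1 burn out
  TTTT..
  TTTTTF
  TTTT.T
  T.TTTT
  TTTTTT
Step 2: 2 trees catch fire, 1 burn out
  TTTT..
  TTTTF.
  TTTT.F
  T.TTTT
  TTTTTT
Step 3: 2 trees catch fire, 2 burn out
  TTTT..
  TTTF..
  TTTT..
  T.TTTF
  TTTTTT
Step 4: 5 trees catch fire, 2 burn out
  TTTF..
  TTF...
  TTTF..
  T.TTF.
  TTTTTF

TTTF..
TTF...
TTTF..
T.TTF.
TTTTTF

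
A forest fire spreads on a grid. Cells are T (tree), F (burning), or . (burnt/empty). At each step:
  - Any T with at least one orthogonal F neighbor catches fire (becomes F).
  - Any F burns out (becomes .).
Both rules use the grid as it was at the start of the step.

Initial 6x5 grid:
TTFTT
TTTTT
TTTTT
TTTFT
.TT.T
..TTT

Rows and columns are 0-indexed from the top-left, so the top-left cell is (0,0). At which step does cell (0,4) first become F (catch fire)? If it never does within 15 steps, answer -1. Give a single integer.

Step 1: cell (0,4)='T' (+6 fires, +2 burnt)
Step 2: cell (0,4)='F' (+9 fires, +6 burnt)
  -> target ignites at step 2
Step 3: cell (0,4)='.' (+7 fires, +9 burnt)
Step 4: cell (0,4)='.' (+2 fires, +7 burnt)
Step 5: cell (0,4)='.' (+0 fires, +2 burnt)
  fire out at step 5

2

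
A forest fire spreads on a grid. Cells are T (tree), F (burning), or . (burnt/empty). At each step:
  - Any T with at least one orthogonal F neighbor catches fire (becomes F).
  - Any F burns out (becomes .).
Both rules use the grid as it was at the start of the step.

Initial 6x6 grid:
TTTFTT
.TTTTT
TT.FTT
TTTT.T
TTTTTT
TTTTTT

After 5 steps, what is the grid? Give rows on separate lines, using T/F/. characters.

Step 1: 5 trees catch fire, 2 burn out
  TTF.FT
  .TTFTT
  TT..FT
  TTTF.T
  TTTTTT
  TTTTTT
Step 2: 7 trees catch fire, 5 burn out
  TF...F
  .TF.FT
  TT...F
  TTF..T
  TTTFTT
  TTTTTT
Step 3: 8 trees catch fire, 7 burn out
  F.....
  .F...F
  TT....
  TF...F
  TTF.FT
  TTTFTT
Step 4: 6 trees catch fire, 8 burn out
  ......
  ......
  TF....
  F.....
  TF...F
  TTF.FT
Step 5: 4 trees catch fire, 6 burn out
  ......
  ......
  F.....
  ......
  F.....
  TF...F

......
......
F.....
......
F.....
TF...F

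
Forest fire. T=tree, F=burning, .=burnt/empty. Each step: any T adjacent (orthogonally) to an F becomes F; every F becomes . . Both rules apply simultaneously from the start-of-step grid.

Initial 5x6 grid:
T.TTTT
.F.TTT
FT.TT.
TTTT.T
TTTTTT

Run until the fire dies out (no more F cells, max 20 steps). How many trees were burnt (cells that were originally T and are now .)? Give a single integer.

Answer: 21

Derivation:
Step 1: +2 fires, +2 burnt (F count now 2)
Step 2: +2 fires, +2 burnt (F count now 2)
Step 3: +2 fires, +2 burnt (F count now 2)
Step 4: +2 fires, +2 burnt (F count now 2)
Step 5: +2 fires, +2 burnt (F count now 2)
Step 6: +3 fires, +2 burnt (F count now 3)
Step 7: +3 fires, +3 burnt (F count now 3)
Step 8: +4 fires, +3 burnt (F count now 4)
Step 9: +1 fires, +4 burnt (F count now 1)
Step 10: +0 fires, +1 burnt (F count now 0)
Fire out after step 10
Initially T: 22, now '.': 29
Total burnt (originally-T cells now '.'): 21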